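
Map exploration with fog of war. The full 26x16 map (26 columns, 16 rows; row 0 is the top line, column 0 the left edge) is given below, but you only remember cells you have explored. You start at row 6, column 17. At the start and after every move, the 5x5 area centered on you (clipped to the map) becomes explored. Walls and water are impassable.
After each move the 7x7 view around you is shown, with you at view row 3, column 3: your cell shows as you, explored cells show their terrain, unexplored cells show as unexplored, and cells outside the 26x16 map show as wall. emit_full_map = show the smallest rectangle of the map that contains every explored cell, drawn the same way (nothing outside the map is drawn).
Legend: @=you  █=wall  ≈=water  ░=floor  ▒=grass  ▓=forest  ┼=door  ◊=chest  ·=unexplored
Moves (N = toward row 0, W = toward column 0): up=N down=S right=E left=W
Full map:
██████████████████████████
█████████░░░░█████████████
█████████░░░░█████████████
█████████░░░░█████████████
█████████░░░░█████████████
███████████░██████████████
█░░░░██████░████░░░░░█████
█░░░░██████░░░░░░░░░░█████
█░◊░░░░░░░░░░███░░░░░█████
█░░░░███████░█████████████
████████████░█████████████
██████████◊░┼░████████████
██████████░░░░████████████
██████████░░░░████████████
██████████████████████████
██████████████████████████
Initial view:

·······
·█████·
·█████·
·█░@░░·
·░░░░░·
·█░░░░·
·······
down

·█████·
·█████·
·█░░░░·
·░░@░░·
·█░░░░·
·█████·
·······

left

··█████
·██████
·██░░░░
·░░@░░░
·██░░░░
·██████
·······

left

···████
·██████
·███░░░
·░░@░░░
·███░░░
·██████
·······

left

····███
·██████
·████░░
·░░@░░░
·░███░░
·░█████
·······

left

·····██
·░█████
·░████░
·░░@░░░
·░░███░
·█░████
·······

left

······█
·█░████
·█░████
·█░@░░░
·░░░███
·██░███
·······

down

·█░████
·█░████
·█░░░░░
·░░@███
·██░███
·██░██·
·······

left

··█░███
·██░███
·██░░░░
·░░@░██
·███░██
·███░██
·······

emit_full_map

······█████
·█░████████
██░████░░░░
██░░░░░░░░░
░░@░███░░░░
███░███████
███░██·····

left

···█░██
·███░██
·███░░░
·░░@░░█
·████░█
·████░█
·······

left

····█░█
·████░█
·████░░
·░░@░░░
·█████░
·█████░
·······

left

·····█░
·█████░
·█████░
·░░@░░░
·██████
·██████
·······

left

······█
·██████
·██████
·░░@░░░
·██████
·██████
·······

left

·······
·░█████
·░█████
·░░@░░░
·░█████
·██████
·······

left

·······
·░░████
·░░████
·░░@░░░
·░░████
·██████
·······

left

·······
·░░░███
·░░░███
·◊░@░░░
·░░░███
·██████
·······

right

·······
░░░████
░░░████
◊░░@░░░
░░░████
███████
·······

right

·······
░░█████
░░█████
░░░@░░░
░░█████
███████
·······

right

······█
░██████
░██████
░░░@░░░
░██████
███████
·······

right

·····█░
██████░
██████░
░░░@░░░
███████
███████
·······

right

····█░█
█████░█
█████░░
░░░@░░░
██████░
██████░
·······

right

···█░██
████░██
████░░░
░░░@░░█
█████░█
█████░█
·······

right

··█░███
███░███
███░░░░
░░░@░██
████░██
████░██
·······

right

·█░████
██░████
██░░░░░
░░░@███
███░███
███░██·
·······

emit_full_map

·············█████
········█░████████
░░░██████░████░░░░
░░░██████░░░░░░░░░
◊░░░░░░░░░@███░░░░
░░░███████░███████
██████████░██·····

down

██░████
██░░░░░
░░░░███
███@███
███░██·
·◊░┼░█·
·······

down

██░░░░░
░░░░███
███░███
███@██·
·◊░┼░█·
·░░░░█·
·······

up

██░████
██░░░░░
░░░░███
███@███
███░██·
·◊░┼░█·
·░░░░█·

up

·█░████
██░████
██░░░░░
░░░@███
███░███
███░██·
·◊░┼░█·

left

··█░███
███░███
███░░░░
░░░@░██
████░██
████░██
··◊░┼░█

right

·█░████
██░████
██░░░░░
░░░@███
███░███
███░██·
·◊░┼░█·

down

██░████
██░░░░░
░░░░███
███@███
███░██·
·◊░┼░█·
·░░░░█·

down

██░░░░░
░░░░███
███░███
███@██·
·◊░┼░█·
·░░░░█·
·······

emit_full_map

·············█████
········█░████████
░░░██████░████░░░░
░░░██████░░░░░░░░░
◊░░░░░░░░░░███░░░░
░░░███████░███████
██████████@██·····
········◊░┼░█·····
········░░░░█·····


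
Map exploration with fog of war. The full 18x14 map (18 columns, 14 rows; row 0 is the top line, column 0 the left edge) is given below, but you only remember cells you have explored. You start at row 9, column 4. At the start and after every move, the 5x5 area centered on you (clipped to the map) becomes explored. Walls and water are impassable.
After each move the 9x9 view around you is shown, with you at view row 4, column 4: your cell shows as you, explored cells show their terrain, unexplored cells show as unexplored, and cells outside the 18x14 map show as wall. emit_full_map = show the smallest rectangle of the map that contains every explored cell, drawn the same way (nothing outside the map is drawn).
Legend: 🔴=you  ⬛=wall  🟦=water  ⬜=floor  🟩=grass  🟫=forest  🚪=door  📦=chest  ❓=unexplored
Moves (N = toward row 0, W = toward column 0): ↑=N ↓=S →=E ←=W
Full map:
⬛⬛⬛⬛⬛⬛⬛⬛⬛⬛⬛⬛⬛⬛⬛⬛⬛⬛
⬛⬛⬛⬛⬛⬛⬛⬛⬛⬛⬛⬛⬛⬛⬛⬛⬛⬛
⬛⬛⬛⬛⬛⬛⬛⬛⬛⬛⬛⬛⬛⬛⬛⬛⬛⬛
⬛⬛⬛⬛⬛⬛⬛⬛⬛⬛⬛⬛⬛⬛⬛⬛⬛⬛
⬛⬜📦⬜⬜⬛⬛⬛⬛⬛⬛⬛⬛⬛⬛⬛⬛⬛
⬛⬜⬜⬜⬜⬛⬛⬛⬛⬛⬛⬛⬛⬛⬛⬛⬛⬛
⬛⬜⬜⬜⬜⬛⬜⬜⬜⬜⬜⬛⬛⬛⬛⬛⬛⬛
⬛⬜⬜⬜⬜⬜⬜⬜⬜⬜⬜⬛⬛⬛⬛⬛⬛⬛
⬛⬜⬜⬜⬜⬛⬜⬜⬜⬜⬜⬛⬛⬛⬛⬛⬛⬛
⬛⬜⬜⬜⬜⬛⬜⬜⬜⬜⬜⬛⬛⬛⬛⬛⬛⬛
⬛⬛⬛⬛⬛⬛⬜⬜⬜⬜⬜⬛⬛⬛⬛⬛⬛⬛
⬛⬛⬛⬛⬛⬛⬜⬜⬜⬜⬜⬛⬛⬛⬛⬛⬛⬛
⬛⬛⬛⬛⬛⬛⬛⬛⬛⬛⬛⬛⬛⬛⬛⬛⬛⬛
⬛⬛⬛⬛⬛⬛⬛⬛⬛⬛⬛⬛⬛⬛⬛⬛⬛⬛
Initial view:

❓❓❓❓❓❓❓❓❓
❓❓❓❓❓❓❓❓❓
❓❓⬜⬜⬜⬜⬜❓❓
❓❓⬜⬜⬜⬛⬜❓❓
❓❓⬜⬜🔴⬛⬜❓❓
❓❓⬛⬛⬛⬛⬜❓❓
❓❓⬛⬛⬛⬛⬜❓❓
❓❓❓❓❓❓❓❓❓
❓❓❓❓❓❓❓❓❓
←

⬛❓❓❓❓❓❓❓❓
⬛❓❓❓❓❓❓❓❓
⬛❓⬜⬜⬜⬜⬜⬜❓
⬛❓⬜⬜⬜⬜⬛⬜❓
⬛❓⬜⬜🔴⬜⬛⬜❓
⬛❓⬛⬛⬛⬛⬛⬜❓
⬛❓⬛⬛⬛⬛⬛⬜❓
⬛❓❓❓❓❓❓❓❓
⬛❓❓❓❓❓❓❓❓

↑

⬛❓❓❓❓❓❓❓❓
⬛❓❓❓❓❓❓❓❓
⬛❓⬜⬜⬜⬜⬛❓❓
⬛❓⬜⬜⬜⬜⬜⬜❓
⬛❓⬜⬜🔴⬜⬛⬜❓
⬛❓⬜⬜⬜⬜⬛⬜❓
⬛❓⬛⬛⬛⬛⬛⬜❓
⬛❓⬛⬛⬛⬛⬛⬜❓
⬛❓❓❓❓❓❓❓❓

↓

⬛❓❓❓❓❓❓❓❓
⬛❓⬜⬜⬜⬜⬛❓❓
⬛❓⬜⬜⬜⬜⬜⬜❓
⬛❓⬜⬜⬜⬜⬛⬜❓
⬛❓⬜⬜🔴⬜⬛⬜❓
⬛❓⬛⬛⬛⬛⬛⬜❓
⬛❓⬛⬛⬛⬛⬛⬜❓
⬛❓❓❓❓❓❓❓❓
⬛❓❓❓❓❓❓❓❓

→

❓❓❓❓❓❓❓❓❓
❓⬜⬜⬜⬜⬛❓❓❓
❓⬜⬜⬜⬜⬜⬜❓❓
❓⬜⬜⬜⬜⬛⬜❓❓
❓⬜⬜⬜🔴⬛⬜❓❓
❓⬛⬛⬛⬛⬛⬜❓❓
❓⬛⬛⬛⬛⬛⬜❓❓
❓❓❓❓❓❓❓❓❓
❓❓❓❓❓❓❓❓❓

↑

❓❓❓❓❓❓❓❓❓
❓❓❓❓❓❓❓❓❓
❓⬜⬜⬜⬜⬛⬜❓❓
❓⬜⬜⬜⬜⬜⬜❓❓
❓⬜⬜⬜🔴⬛⬜❓❓
❓⬜⬜⬜⬜⬛⬜❓❓
❓⬛⬛⬛⬛⬛⬜❓❓
❓⬛⬛⬛⬛⬛⬜❓❓
❓❓❓❓❓❓❓❓❓

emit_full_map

⬜⬜⬜⬜⬛⬜
⬜⬜⬜⬜⬜⬜
⬜⬜⬜🔴⬛⬜
⬜⬜⬜⬜⬛⬜
⬛⬛⬛⬛⬛⬜
⬛⬛⬛⬛⬛⬜

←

⬛❓❓❓❓❓❓❓❓
⬛❓❓❓❓❓❓❓❓
⬛❓⬜⬜⬜⬜⬛⬜❓
⬛❓⬜⬜⬜⬜⬜⬜❓
⬛❓⬜⬜🔴⬜⬛⬜❓
⬛❓⬜⬜⬜⬜⬛⬜❓
⬛❓⬛⬛⬛⬛⬛⬜❓
⬛❓⬛⬛⬛⬛⬛⬜❓
⬛❓❓❓❓❓❓❓❓

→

❓❓❓❓❓❓❓❓❓
❓❓❓❓❓❓❓❓❓
❓⬜⬜⬜⬜⬛⬜❓❓
❓⬜⬜⬜⬜⬜⬜❓❓
❓⬜⬜⬜🔴⬛⬜❓❓
❓⬜⬜⬜⬜⬛⬜❓❓
❓⬛⬛⬛⬛⬛⬜❓❓
❓⬛⬛⬛⬛⬛⬜❓❓
❓❓❓❓❓❓❓❓❓

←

⬛❓❓❓❓❓❓❓❓
⬛❓❓❓❓❓❓❓❓
⬛❓⬜⬜⬜⬜⬛⬜❓
⬛❓⬜⬜⬜⬜⬜⬜❓
⬛❓⬜⬜🔴⬜⬛⬜❓
⬛❓⬜⬜⬜⬜⬛⬜❓
⬛❓⬛⬛⬛⬛⬛⬜❓
⬛❓⬛⬛⬛⬛⬛⬜❓
⬛❓❓❓❓❓❓❓❓

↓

⬛❓❓❓❓❓❓❓❓
⬛❓⬜⬜⬜⬜⬛⬜❓
⬛❓⬜⬜⬜⬜⬜⬜❓
⬛❓⬜⬜⬜⬜⬛⬜❓
⬛❓⬜⬜🔴⬜⬛⬜❓
⬛❓⬛⬛⬛⬛⬛⬜❓
⬛❓⬛⬛⬛⬛⬛⬜❓
⬛❓❓❓❓❓❓❓❓
⬛❓❓❓❓❓❓❓❓


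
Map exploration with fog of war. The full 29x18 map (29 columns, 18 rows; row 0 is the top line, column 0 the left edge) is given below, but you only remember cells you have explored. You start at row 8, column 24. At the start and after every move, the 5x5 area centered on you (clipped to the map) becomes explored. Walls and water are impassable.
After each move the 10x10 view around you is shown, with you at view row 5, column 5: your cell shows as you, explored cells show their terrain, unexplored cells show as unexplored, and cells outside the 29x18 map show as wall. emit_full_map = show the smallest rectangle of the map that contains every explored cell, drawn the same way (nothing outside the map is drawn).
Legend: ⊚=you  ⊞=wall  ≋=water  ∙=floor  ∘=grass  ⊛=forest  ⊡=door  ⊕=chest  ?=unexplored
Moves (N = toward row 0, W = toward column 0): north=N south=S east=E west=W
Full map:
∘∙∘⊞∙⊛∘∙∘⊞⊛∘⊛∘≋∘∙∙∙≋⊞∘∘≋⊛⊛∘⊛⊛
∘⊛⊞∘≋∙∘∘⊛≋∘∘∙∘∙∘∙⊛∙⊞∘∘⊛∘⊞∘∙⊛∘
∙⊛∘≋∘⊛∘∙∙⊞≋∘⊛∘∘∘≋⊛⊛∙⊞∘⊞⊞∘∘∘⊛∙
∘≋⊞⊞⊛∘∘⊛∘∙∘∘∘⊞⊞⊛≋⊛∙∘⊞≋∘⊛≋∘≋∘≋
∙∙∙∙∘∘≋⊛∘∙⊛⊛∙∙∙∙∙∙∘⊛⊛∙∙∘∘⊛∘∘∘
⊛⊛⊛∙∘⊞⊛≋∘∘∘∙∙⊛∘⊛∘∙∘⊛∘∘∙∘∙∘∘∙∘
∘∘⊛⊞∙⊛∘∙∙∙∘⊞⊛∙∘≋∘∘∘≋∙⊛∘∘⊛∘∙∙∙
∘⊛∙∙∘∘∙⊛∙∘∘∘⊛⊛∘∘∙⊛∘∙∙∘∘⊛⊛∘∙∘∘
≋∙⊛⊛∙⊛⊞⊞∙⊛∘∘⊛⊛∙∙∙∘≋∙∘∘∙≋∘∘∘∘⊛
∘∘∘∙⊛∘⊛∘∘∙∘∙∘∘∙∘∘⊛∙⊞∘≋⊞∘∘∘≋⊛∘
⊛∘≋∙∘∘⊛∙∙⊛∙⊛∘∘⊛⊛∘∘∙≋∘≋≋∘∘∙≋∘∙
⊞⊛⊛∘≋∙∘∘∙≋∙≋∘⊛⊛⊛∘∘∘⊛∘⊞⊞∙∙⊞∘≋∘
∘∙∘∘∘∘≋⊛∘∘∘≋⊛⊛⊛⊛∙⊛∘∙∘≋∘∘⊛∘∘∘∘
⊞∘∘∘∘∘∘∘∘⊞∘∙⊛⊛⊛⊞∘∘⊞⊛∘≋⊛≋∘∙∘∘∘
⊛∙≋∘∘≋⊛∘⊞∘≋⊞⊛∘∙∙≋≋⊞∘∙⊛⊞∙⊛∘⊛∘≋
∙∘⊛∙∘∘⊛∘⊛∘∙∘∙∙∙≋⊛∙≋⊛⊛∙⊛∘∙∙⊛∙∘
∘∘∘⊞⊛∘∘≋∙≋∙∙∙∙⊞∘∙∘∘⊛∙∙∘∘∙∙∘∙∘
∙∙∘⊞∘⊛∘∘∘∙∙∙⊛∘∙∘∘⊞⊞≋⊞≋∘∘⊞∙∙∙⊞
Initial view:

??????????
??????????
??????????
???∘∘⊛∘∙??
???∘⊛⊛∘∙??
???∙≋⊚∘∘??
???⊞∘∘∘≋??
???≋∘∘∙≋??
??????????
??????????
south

??????????
??????????
???∘∘⊛∘∙??
???∘⊛⊛∘∙??
???∙≋∘∘∘??
???⊞∘⊚∘≋??
???≋∘∘∙≋??
???⊞∙∙⊞∘??
??????????
??????????

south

??????????
???∘∘⊛∘∙??
???∘⊛⊛∘∙??
???∙≋∘∘∘??
???⊞∘∘∘≋??
???≋∘⊚∙≋??
???⊞∙∙⊞∘??
???∘∘⊛∘∘??
??????????
??????????

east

?????????⊞
??∘∘⊛∘∙??⊞
??∘⊛⊛∘∙??⊞
??∙≋∘∘∘∘?⊞
??⊞∘∘∘≋⊛?⊞
??≋∘∘⊚≋∘?⊞
??⊞∙∙⊞∘≋?⊞
??∘∘⊛∘∘∘?⊞
?????????⊞
?????????⊞

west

??????????
???∘∘⊛∘∙??
???∘⊛⊛∘∙??
???∙≋∘∘∘∘?
???⊞∘∘∘≋⊛?
???≋∘⊚∙≋∘?
???⊞∙∙⊞∘≋?
???∘∘⊛∘∘∘?
??????????
??????????

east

?????????⊞
??∘∘⊛∘∙??⊞
??∘⊛⊛∘∙??⊞
??∙≋∘∘∘∘?⊞
??⊞∘∘∘≋⊛?⊞
??≋∘∘⊚≋∘?⊞
??⊞∙∙⊞∘≋?⊞
??∘∘⊛∘∘∘?⊞
?????????⊞
?????????⊞

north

?????????⊞
?????????⊞
??∘∘⊛∘∙??⊞
??∘⊛⊛∘∙∘?⊞
??∙≋∘∘∘∘?⊞
??⊞∘∘⊚≋⊛?⊞
??≋∘∘∙≋∘?⊞
??⊞∙∙⊞∘≋?⊞
??∘∘⊛∘∘∘?⊞
?????????⊞

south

?????????⊞
??∘∘⊛∘∙??⊞
??∘⊛⊛∘∙∘?⊞
??∙≋∘∘∘∘?⊞
??⊞∘∘∘≋⊛?⊞
??≋∘∘⊚≋∘?⊞
??⊞∙∙⊞∘≋?⊞
??∘∘⊛∘∘∘?⊞
?????????⊞
?????????⊞

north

?????????⊞
?????????⊞
??∘∘⊛∘∙??⊞
??∘⊛⊛∘∙∘?⊞
??∙≋∘∘∘∘?⊞
??⊞∘∘⊚≋⊛?⊞
??≋∘∘∙≋∘?⊞
??⊞∙∙⊞∘≋?⊞
??∘∘⊛∘∘∘?⊞
?????????⊞

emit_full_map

∘∘⊛∘∙?
∘⊛⊛∘∙∘
∙≋∘∘∘∘
⊞∘∘⊚≋⊛
≋∘∘∙≋∘
⊞∙∙⊞∘≋
∘∘⊛∘∘∘

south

?????????⊞
??∘∘⊛∘∙??⊞
??∘⊛⊛∘∙∘?⊞
??∙≋∘∘∘∘?⊞
??⊞∘∘∘≋⊛?⊞
??≋∘∘⊚≋∘?⊞
??⊞∙∙⊞∘≋?⊞
??∘∘⊛∘∘∘?⊞
?????????⊞
?????????⊞

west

??????????
???∘∘⊛∘∙??
???∘⊛⊛∘∙∘?
???∙≋∘∘∘∘?
???⊞∘∘∘≋⊛?
???≋∘⊚∙≋∘?
???⊞∙∙⊞∘≋?
???∘∘⊛∘∘∘?
??????????
??????????

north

??????????
??????????
???∘∘⊛∘∙??
???∘⊛⊛∘∙∘?
???∙≋∘∘∘∘?
???⊞∘⊚∘≋⊛?
???≋∘∘∙≋∘?
???⊞∙∙⊞∘≋?
???∘∘⊛∘∘∘?
??????????

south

??????????
???∘∘⊛∘∙??
???∘⊛⊛∘∙∘?
???∙≋∘∘∘∘?
???⊞∘∘∘≋⊛?
???≋∘⊚∙≋∘?
???⊞∙∙⊞∘≋?
???∘∘⊛∘∘∘?
??????????
??????????

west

??????????
????∘∘⊛∘∙?
????∘⊛⊛∘∙∘
???∘∙≋∘∘∘∘
???≋⊞∘∘∘≋⊛
???≋≋⊚∘∙≋∘
???⊞⊞∙∙⊞∘≋
???≋∘∘⊛∘∘∘
??????????
??????????

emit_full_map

?∘∘⊛∘∙?
?∘⊛⊛∘∙∘
∘∙≋∘∘∘∘
≋⊞∘∘∘≋⊛
≋≋⊚∘∙≋∘
⊞⊞∙∙⊞∘≋
≋∘∘⊛∘∘∘

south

????∘∘⊛∘∙?
????∘⊛⊛∘∙∘
???∘∙≋∘∘∘∘
???≋⊞∘∘∘≋⊛
???≋≋∘∘∙≋∘
???⊞⊞⊚∙⊞∘≋
???≋∘∘⊛∘∘∘
???≋⊛≋∘∙??
??????????
??????????

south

????∘⊛⊛∘∙∘
???∘∙≋∘∘∘∘
???≋⊞∘∘∘≋⊛
???≋≋∘∘∙≋∘
???⊞⊞∙∙⊞∘≋
???≋∘⊚⊛∘∘∘
???≋⊛≋∘∙??
???⊛⊞∙⊛∘??
??????????
??????????

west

?????∘⊛⊛∘∙
????∘∙≋∘∘∘
????≋⊞∘∘∘≋
???∘≋≋∘∘∙≋
???∘⊞⊞∙∙⊞∘
???∘≋⊚∘⊛∘∘
???∘≋⊛≋∘∙?
???∙⊛⊞∙⊛∘?
??????????
??????????

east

????∘⊛⊛∘∙∘
???∘∙≋∘∘∘∘
???≋⊞∘∘∘≋⊛
??∘≋≋∘∘∙≋∘
??∘⊞⊞∙∙⊞∘≋
??∘≋∘⊚⊛∘∘∘
??∘≋⊛≋∘∙??
??∙⊛⊞∙⊛∘??
??????????
??????????

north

????∘∘⊛∘∙?
????∘⊛⊛∘∙∘
???∘∙≋∘∘∘∘
???≋⊞∘∘∘≋⊛
??∘≋≋∘∘∙≋∘
??∘⊞⊞⊚∙⊞∘≋
??∘≋∘∘⊛∘∘∘
??∘≋⊛≋∘∙??
??∙⊛⊞∙⊛∘??
??????????

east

???∘∘⊛∘∙??
???∘⊛⊛∘∙∘?
??∘∙≋∘∘∘∘?
??≋⊞∘∘∘≋⊛?
?∘≋≋∘∘∙≋∘?
?∘⊞⊞∙⊚⊞∘≋?
?∘≋∘∘⊛∘∘∘?
?∘≋⊛≋∘∙∘??
?∙⊛⊞∙⊛∘???
??????????

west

????∘∘⊛∘∙?
????∘⊛⊛∘∙∘
???∘∙≋∘∘∘∘
???≋⊞∘∘∘≋⊛
??∘≋≋∘∘∙≋∘
??∘⊞⊞⊚∙⊞∘≋
??∘≋∘∘⊛∘∘∘
??∘≋⊛≋∘∙∘?
??∙⊛⊞∙⊛∘??
??????????

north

??????????
????∘∘⊛∘∙?
????∘⊛⊛∘∙∘
???∘∙≋∘∘∘∘
???≋⊞∘∘∘≋⊛
??∘≋≋⊚∘∙≋∘
??∘⊞⊞∙∙⊞∘≋
??∘≋∘∘⊛∘∘∘
??∘≋⊛≋∘∙∘?
??∙⊛⊞∙⊛∘??

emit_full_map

??∘∘⊛∘∙?
??∘⊛⊛∘∙∘
?∘∙≋∘∘∘∘
?≋⊞∘∘∘≋⊛
∘≋≋⊚∘∙≋∘
∘⊞⊞∙∙⊞∘≋
∘≋∘∘⊛∘∘∘
∘≋⊛≋∘∙∘?
∙⊛⊞∙⊛∘??

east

??????????
???∘∘⊛∘∙??
???∘⊛⊛∘∙∘?
??∘∙≋∘∘∘∘?
??≋⊞∘∘∘≋⊛?
?∘≋≋∘⊚∙≋∘?
?∘⊞⊞∙∙⊞∘≋?
?∘≋∘∘⊛∘∘∘?
?∘≋⊛≋∘∙∘??
?∙⊛⊞∙⊛∘???

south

???∘∘⊛∘∙??
???∘⊛⊛∘∙∘?
??∘∙≋∘∘∘∘?
??≋⊞∘∘∘≋⊛?
?∘≋≋∘∘∙≋∘?
?∘⊞⊞∙⊚⊞∘≋?
?∘≋∘∘⊛∘∘∘?
?∘≋⊛≋∘∙∘??
?∙⊛⊞∙⊛∘???
??????????

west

????∘∘⊛∘∙?
????∘⊛⊛∘∙∘
???∘∙≋∘∘∘∘
???≋⊞∘∘∘≋⊛
??∘≋≋∘∘∙≋∘
??∘⊞⊞⊚∙⊞∘≋
??∘≋∘∘⊛∘∘∘
??∘≋⊛≋∘∙∘?
??∙⊛⊞∙⊛∘??
??????????


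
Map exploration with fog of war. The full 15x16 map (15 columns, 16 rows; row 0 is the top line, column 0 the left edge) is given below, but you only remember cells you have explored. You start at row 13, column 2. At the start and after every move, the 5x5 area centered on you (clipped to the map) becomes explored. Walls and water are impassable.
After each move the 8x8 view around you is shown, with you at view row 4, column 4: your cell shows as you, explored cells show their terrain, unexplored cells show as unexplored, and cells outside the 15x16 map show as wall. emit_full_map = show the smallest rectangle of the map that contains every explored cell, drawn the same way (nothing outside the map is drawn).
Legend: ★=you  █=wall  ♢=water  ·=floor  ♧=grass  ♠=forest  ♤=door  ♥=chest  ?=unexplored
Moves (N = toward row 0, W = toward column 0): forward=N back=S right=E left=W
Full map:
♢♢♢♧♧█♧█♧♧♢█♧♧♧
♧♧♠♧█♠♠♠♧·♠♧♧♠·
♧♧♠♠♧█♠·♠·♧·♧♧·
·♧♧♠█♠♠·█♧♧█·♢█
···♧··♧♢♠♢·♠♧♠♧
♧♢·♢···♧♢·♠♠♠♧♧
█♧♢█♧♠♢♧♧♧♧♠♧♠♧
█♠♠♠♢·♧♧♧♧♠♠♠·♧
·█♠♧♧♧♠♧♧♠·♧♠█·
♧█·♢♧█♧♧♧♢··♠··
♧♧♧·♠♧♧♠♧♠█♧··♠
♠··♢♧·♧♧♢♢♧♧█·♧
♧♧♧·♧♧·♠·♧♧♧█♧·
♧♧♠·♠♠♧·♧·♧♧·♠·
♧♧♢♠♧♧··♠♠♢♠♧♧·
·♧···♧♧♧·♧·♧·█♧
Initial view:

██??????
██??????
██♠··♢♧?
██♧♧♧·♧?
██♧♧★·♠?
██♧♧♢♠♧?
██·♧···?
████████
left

███?????
███?????
███♠··♢♧
███♧♧♧·♧
███♧★♠·♠
███♧♧♢♠♧
███·♧···
████████

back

███?????
███♠··♢♧
███♧♧♧·♧
███♧♧♠·♠
███♧★♢♠♧
███·♧···
████████
████████

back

███♠··♢♧
███♧♧♧·♧
███♧♧♠·♠
███♧♧♢♠♧
███·★···
████████
████████
████████

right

██♠··♢♧?
██♧♧♧·♧?
██♧♧♠·♠?
██♧♧♢♠♧?
██·♧★··?
████████
████████
████████

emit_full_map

♠··♢♧
♧♧♧·♧
♧♧♠·♠
♧♧♢♠♧
·♧★··

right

█♠··♢♧??
█♧♧♧·♧??
█♧♧♠·♠♠?
█♧♧♢♠♧♧?
█·♧·★·♧?
████████
████████
████████

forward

█???????
█♠··♢♧??
█♧♧♧·♧♧?
█♧♧♠·♠♠?
█♧♧♢★♧♧?
█·♧···♧?
████████
████████

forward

█???????
█???????
█♠··♢♧·?
█♧♧♧·♧♧?
█♧♧♠★♠♠?
█♧♧♢♠♧♧?
█·♧···♧?
████████

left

██??????
██??????
██♠··♢♧·
██♧♧♧·♧♧
██♧♧★·♠♠
██♧♧♢♠♧♧
██·♧···♧
████████

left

███?????
███?????
███♠··♢♧
███♧♧♧·♧
███♧★♠·♠
███♧♧♢♠♧
███·♧···
████████

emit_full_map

♠··♢♧·
♧♧♧·♧♧
♧★♠·♠♠
♧♧♢♠♧♧
·♧···♧

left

████????
████????
████♠··♢
████♧♧♧·
████★♧♠·
████♧♧♢♠
████·♧··
████████

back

████????
████♠··♢
████♧♧♧·
████♧♧♠·
████★♧♢♠
████·♧··
████████
████████

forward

████????
████????
████♠··♢
████♧♧♧·
████★♧♠·
████♧♧♢♠
████·♧··
████████

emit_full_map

♠··♢♧·
♧♧♧·♧♧
★♧♠·♠♠
♧♧♢♠♧♧
·♧···♧


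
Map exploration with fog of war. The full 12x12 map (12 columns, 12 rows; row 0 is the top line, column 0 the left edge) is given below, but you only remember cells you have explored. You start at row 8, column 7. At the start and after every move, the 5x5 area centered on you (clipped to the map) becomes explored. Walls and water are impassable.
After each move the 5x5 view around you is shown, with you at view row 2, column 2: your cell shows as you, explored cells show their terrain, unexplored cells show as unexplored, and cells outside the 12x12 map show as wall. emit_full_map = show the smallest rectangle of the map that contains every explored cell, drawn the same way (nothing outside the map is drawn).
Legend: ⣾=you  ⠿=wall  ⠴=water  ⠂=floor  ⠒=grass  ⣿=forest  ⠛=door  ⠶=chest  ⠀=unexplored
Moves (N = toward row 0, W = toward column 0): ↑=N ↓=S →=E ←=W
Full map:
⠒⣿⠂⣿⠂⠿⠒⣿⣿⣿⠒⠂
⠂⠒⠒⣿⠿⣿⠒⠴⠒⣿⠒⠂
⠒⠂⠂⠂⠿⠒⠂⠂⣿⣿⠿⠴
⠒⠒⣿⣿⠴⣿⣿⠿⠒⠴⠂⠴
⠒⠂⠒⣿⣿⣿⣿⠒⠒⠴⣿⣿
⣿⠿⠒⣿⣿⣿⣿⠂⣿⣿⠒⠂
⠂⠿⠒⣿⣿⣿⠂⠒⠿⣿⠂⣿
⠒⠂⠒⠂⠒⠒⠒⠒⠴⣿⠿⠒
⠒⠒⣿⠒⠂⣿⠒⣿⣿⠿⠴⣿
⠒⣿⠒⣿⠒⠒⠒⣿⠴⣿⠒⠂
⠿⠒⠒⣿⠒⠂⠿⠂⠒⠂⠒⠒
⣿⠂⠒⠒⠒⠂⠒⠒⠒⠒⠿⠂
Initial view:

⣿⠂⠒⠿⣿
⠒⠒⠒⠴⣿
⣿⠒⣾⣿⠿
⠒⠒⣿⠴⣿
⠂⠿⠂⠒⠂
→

⠂⠒⠿⣿⠂
⠒⠒⠴⣿⠿
⠒⣿⣾⠿⠴
⠒⣿⠴⣿⠒
⠿⠂⠒⠂⠒

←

⣿⠂⠒⠿⣿
⠒⠒⠒⠴⣿
⣿⠒⣾⣿⠿
⠒⠒⣿⠴⣿
⠂⠿⠂⠒⠂

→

⠂⠒⠿⣿⠂
⠒⠒⠴⣿⠿
⠒⣿⣾⠿⠴
⠒⣿⠴⣿⠒
⠿⠂⠒⠂⠒

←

⣿⠂⠒⠿⣿
⠒⠒⠒⠴⣿
⣿⠒⣾⣿⠿
⠒⠒⣿⠴⣿
⠂⠿⠂⠒⠂

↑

⣿⣿⠂⣿⣿
⣿⠂⠒⠿⣿
⠒⠒⣾⠴⣿
⣿⠒⣿⣿⠿
⠒⠒⣿⠴⣿

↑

⣿⣿⠒⠒⠴
⣿⣿⠂⣿⣿
⣿⠂⣾⠿⣿
⠒⠒⠒⠴⣿
⣿⠒⣿⣿⠿

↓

⣿⣿⠂⣿⣿
⣿⠂⠒⠿⣿
⠒⠒⣾⠴⣿
⣿⠒⣿⣿⠿
⠒⠒⣿⠴⣿

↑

⣿⣿⠒⠒⠴
⣿⣿⠂⣿⣿
⣿⠂⣾⠿⣿
⠒⠒⠒⠴⣿
⣿⠒⣿⣿⠿

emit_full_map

⣿⣿⠒⠒⠴⠀
⣿⣿⠂⣿⣿⠀
⣿⠂⣾⠿⣿⠂
⠒⠒⠒⠴⣿⠿
⣿⠒⣿⣿⠿⠴
⠒⠒⣿⠴⣿⠒
⠂⠿⠂⠒⠂⠒

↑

⣿⣿⠿⠒⠴
⣿⣿⠒⠒⠴
⣿⣿⣾⣿⣿
⣿⠂⠒⠿⣿
⠒⠒⠒⠴⣿


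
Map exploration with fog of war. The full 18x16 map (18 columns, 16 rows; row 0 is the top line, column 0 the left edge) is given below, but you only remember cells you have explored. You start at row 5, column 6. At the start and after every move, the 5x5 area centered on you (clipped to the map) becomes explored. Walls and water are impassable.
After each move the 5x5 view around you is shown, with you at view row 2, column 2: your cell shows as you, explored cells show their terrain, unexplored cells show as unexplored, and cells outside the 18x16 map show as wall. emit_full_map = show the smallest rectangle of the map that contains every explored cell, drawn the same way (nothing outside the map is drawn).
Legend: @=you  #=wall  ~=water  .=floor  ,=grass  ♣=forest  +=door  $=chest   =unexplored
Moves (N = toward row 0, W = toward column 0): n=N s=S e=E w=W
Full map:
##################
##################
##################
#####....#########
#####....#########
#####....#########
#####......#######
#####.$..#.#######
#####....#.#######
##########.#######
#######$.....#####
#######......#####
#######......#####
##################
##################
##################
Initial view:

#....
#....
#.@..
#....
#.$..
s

#....
#....
#.@..
#.$..
#....

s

#....
#....
#.@..
#....
#####

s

#....
#.$..
#.@..
#####
###$.

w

##...
##.$.
##@..
#####
####$

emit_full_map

 #....
 #....
 #....
##....
##.$..
##@...
######
####$.

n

##...
##...
##@$.
##...
#####

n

##...
##...
##@..
##.$.
##...

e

#....
#....
#.@..
#.$..
#....

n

#....
#....
#.@..
#....
#.$..

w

##...
##...
##@..
##...
##.$.

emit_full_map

##....
##....
##@...
##....
##.$..
##....
######
####$.

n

#####
##...
##@..
##...
##...

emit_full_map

##### 
##....
##@...
##....
##....
##.$..
##....
######
####$.


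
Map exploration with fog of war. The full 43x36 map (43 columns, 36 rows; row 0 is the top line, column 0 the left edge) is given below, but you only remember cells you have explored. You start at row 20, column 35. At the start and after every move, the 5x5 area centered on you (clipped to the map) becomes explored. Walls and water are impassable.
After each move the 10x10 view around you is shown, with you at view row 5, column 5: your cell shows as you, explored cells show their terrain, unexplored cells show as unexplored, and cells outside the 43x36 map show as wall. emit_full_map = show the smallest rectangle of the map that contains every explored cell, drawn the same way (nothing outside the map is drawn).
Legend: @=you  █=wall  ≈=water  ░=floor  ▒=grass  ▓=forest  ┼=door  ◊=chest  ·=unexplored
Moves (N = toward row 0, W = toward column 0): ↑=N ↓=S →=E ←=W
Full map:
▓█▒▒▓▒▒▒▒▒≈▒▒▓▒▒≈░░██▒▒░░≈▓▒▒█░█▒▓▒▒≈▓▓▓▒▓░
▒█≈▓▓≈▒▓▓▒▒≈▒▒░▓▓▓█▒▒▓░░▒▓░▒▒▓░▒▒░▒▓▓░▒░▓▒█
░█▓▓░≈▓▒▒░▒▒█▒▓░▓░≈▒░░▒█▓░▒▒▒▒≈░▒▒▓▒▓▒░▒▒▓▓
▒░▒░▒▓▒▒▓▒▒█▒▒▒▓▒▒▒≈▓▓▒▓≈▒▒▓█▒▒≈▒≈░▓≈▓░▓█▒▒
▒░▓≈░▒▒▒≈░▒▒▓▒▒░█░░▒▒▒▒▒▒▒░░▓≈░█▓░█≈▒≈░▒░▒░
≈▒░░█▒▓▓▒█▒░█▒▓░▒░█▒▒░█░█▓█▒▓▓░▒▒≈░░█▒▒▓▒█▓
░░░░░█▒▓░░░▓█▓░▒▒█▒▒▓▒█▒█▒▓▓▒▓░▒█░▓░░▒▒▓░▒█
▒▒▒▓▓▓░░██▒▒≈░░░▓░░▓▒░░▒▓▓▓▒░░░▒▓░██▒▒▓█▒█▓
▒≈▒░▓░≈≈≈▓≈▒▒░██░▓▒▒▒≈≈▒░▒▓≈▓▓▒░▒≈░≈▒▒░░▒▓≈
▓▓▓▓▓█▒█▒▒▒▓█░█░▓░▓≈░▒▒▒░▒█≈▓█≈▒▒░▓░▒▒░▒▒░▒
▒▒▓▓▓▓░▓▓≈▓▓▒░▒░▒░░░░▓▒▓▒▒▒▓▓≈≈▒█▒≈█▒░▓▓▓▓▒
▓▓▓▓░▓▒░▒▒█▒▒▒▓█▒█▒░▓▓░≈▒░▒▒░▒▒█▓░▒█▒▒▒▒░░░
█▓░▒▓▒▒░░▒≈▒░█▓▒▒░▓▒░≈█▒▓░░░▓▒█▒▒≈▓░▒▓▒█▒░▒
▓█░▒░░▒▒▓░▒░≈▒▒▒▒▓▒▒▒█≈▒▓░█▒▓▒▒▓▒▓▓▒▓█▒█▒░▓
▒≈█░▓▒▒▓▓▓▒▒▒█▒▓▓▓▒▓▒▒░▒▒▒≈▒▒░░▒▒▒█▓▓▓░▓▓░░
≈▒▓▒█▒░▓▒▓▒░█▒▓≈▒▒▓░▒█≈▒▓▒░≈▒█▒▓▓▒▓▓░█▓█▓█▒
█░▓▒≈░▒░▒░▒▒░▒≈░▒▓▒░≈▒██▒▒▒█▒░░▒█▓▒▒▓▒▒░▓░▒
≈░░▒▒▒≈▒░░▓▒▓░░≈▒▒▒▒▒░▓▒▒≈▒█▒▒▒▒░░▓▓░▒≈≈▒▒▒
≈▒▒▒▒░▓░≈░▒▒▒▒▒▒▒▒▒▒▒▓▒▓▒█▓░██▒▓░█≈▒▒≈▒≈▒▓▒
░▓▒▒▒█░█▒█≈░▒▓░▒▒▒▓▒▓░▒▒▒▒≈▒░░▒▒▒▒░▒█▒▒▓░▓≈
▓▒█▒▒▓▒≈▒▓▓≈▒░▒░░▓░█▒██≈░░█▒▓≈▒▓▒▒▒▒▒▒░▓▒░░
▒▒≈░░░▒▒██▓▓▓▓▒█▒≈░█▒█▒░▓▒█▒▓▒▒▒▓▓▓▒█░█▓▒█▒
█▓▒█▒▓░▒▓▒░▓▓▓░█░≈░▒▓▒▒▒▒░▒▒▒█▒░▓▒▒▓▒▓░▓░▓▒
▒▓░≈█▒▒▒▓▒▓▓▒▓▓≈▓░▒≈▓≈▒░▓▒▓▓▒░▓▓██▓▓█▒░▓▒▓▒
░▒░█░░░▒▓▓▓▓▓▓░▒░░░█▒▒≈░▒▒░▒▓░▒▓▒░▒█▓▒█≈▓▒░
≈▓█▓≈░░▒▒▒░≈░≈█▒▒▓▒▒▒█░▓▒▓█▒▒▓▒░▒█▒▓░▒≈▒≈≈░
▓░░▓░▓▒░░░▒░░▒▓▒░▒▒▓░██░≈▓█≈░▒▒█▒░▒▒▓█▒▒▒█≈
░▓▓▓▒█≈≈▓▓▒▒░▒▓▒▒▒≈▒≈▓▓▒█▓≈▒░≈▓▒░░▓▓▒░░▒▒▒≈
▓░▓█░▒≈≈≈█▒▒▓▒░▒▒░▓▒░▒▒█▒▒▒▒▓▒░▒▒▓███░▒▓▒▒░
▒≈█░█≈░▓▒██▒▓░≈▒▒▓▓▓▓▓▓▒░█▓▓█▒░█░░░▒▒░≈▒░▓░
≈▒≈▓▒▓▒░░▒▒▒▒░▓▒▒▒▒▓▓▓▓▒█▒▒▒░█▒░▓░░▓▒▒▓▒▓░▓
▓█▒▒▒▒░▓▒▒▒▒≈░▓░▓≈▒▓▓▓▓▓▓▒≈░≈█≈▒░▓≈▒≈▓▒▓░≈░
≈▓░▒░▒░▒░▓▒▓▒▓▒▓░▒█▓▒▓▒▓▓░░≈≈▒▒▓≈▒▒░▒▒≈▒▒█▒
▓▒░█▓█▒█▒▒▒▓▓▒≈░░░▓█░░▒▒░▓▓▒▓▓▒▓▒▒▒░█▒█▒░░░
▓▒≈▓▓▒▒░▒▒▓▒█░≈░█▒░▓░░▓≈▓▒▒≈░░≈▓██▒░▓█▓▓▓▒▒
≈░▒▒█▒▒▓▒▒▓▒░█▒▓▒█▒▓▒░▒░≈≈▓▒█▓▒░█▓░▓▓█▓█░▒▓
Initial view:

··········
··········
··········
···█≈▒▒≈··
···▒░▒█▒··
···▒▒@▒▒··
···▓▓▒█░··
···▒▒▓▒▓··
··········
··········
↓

··········
··········
···█≈▒▒≈··
···▒░▒█▒··
···▒▒▒▒▒··
···▓▓@█░··
···▒▒▓▒▓··
···█▓▓█▒··
··········
··········

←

··········
··········
····█≈▒▒≈·
···▒▒░▒█▒·
···▒▒▒▒▒▒·
···▓▓@▒█░·
···▓▒▒▓▒▓·
···██▓▓█▒·
··········
··········

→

··········
··········
···█≈▒▒≈··
··▒▒░▒█▒··
··▒▒▒▒▒▒··
··▓▓▓@█░··
··▓▒▒▓▒▓··
··██▓▓█▒··
··········
··········

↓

··········
···█≈▒▒≈··
··▒▒░▒█▒··
··▒▒▒▒▒▒··
··▓▓▓▒█░··
··▓▒▒@▒▓··
··██▓▓█▒··
···░▒█▓▒··
··········
··········

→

··········
··█≈▒▒≈···
·▒▒░▒█▒···
·▒▒▒▒▒▒░··
·▓▓▓▒█░█··
·▓▒▒▓@▓░··
·██▓▓█▒░··
··░▒█▓▒█··
··········
··········

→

··········
·█≈▒▒≈····
▒▒░▒█▒····
▒▒▒▒▒▒░▓··
▓▓▓▒█░█▓··
▓▒▒▓▒@░▓··
██▓▓█▒░▓··
·░▒█▓▒█≈··
··········
··········

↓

·█≈▒▒≈····
▒▒░▒█▒····
▒▒▒▒▒▒░▓··
▓▓▓▒█░█▓··
▓▒▒▓▒▓░▓··
██▓▓█@░▓··
·░▒█▓▒█≈··
···▓░▒≈▒··
··········
··········

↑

··········
·█≈▒▒≈····
▒▒░▒█▒····
▒▒▒▒▒▒░▓··
▓▓▓▒█░█▓··
▓▒▒▓▒@░▓··
██▓▓█▒░▓··
·░▒█▓▒█≈··
···▓░▒≈▒··
··········

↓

·█≈▒▒≈····
▒▒░▒█▒····
▒▒▒▒▒▒░▓··
▓▓▓▒█░█▓··
▓▒▒▓▒▓░▓··
██▓▓█@░▓··
·░▒█▓▒█≈··
···▓░▒≈▒··
··········
··········

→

█≈▒▒≈·····
▒░▒█▒·····
▒▒▒▒▒░▓···
▓▓▒█░█▓▒··
▒▒▓▒▓░▓░··
█▓▓█▒@▓▒··
░▒█▓▒█≈▓··
··▓░▒≈▒≈··
··········
··········

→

≈▒▒≈·····█
░▒█▒·····█
▒▒▒▒░▓···█
▓▒█░█▓▒█·█
▒▓▒▓░▓░▓·█
▓▓█▒░@▒▓·█
▒█▓▒█≈▓▒·█
·▓░▒≈▒≈≈·█
·········█
·········█

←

█≈▒▒≈·····
▒░▒█▒·····
▒▒▒▒▒░▓···
▓▓▒█░█▓▒█·
▒▒▓▒▓░▓░▓·
█▓▓█▒@▓▒▓·
░▒█▓▒█≈▓▒·
··▓░▒≈▒≈≈·
··········
··········

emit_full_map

·█≈▒▒≈····
▒▒░▒█▒····
▒▒▒▒▒▒░▓··
▓▓▓▒█░█▓▒█
▓▒▒▓▒▓░▓░▓
██▓▓█▒@▓▒▓
·░▒█▓▒█≈▓▒
···▓░▒≈▒≈≈

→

≈▒▒≈·····█
░▒█▒·····█
▒▒▒▒░▓···█
▓▒█░█▓▒█·█
▒▓▒▓░▓░▓·█
▓▓█▒░@▒▓·█
▒█▓▒█≈▓▒·█
·▓░▒≈▒≈≈·█
·········█
·········█

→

▒▒≈·····██
▒█▒·····██
▒▒▒░▓···██
▒█░█▓▒█▒██
▓▒▓░▓░▓▒██
▓█▒░▓@▓▒██
█▓▒█≈▓▒░██
▓░▒≈▒≈≈░██
········██
········██

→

▒≈·····███
█▒·····███
▒▒░▓···███
█░█▓▒█▒███
▒▓░▓░▓▒███
█▒░▓▒@▒███
▓▒█≈▓▒░███
░▒≈▒≈≈░███
·······███
·······███

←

▒▒≈·····██
▒█▒·····██
▒▒▒░▓···██
▒█░█▓▒█▒██
▓▒▓░▓░▓▒██
▓█▒░▓@▓▒██
█▓▒█≈▓▒░██
▓░▒≈▒≈≈░██
········██
········██

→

▒≈·····███
█▒·····███
▒▒░▓···███
█░█▓▒█▒███
▒▓░▓░▓▒███
█▒░▓▒@▒███
▓▒█≈▓▒░███
░▒≈▒≈≈░███
·······███
·······███

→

≈·····████
▒·····████
▒░▓···████
░█▓▒█▒████
▓░▓░▓▒████
▒░▓▒▓@████
▒█≈▓▒░████
▒≈▒≈≈░████
······████
······████

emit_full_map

·█≈▒▒≈·····
▒▒░▒█▒·····
▒▒▒▒▒▒░▓···
▓▓▓▒█░█▓▒█▒
▓▒▒▓▒▓░▓░▓▒
██▓▓█▒░▓▒▓@
·░▒█▓▒█≈▓▒░
···▓░▒≈▒≈≈░

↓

▒·····████
▒░▓···████
░█▓▒█▒████
▓░▓░▓▒████
▒░▓▒▓▒████
▒█≈▓▒@████
▒≈▒≈≈░████
···▒█≈████
······████
······████

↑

≈·····████
▒·····████
▒░▓···████
░█▓▒█▒████
▓░▓░▓▒████
▒░▓▒▓@████
▒█≈▓▒░████
▒≈▒≈≈░████
···▒█≈████
······████

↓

▒·····████
▒░▓···████
░█▓▒█▒████
▓░▓░▓▒████
▒░▓▒▓▒████
▒█≈▓▒@████
▒≈▒≈≈░████
···▒█≈████
······████
······████

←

█▒·····███
▒▒░▓···███
█░█▓▒█▒███
▒▓░▓░▓▒███
█▒░▓▒▓▒███
▓▒█≈▓@░███
░▒≈▒≈≈░███
···▒▒█≈███
·······███
·······███

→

▒·····████
▒░▓···████
░█▓▒█▒████
▓░▓░▓▒████
▒░▓▒▓▒████
▒█≈▓▒@████
▒≈▒≈≈░████
··▒▒█≈████
······████
······████

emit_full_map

·█≈▒▒≈·····
▒▒░▒█▒·····
▒▒▒▒▒▒░▓···
▓▓▓▒█░█▓▒█▒
▓▒▒▓▒▓░▓░▓▒
██▓▓█▒░▓▒▓▒
·░▒█▓▒█≈▓▒@
···▓░▒≈▒≈≈░
·······▒▒█≈

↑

≈·····████
▒·····████
▒░▓···████
░█▓▒█▒████
▓░▓░▓▒████
▒░▓▒▓@████
▒█≈▓▒░████
▒≈▒≈≈░████
··▒▒█≈████
······████

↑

······████
≈·····████
▒·····████
▒░▓▒░░████
░█▓▒█▒████
▓░▓░▓@████
▒░▓▒▓▒████
▒█≈▓▒░████
▒≈▒≈≈░████
··▒▒█≈████

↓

≈·····████
▒·····████
▒░▓▒░░████
░█▓▒█▒████
▓░▓░▓▒████
▒░▓▒▓@████
▒█≈▓▒░████
▒≈▒≈≈░████
··▒▒█≈████
······████

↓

▒·····████
▒░▓▒░░████
░█▓▒█▒████
▓░▓░▓▒████
▒░▓▒▓▒████
▒█≈▓▒@████
▒≈▒≈≈░████
··▒▒█≈████
······████
······████

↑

≈·····████
▒·····████
▒░▓▒░░████
░█▓▒█▒████
▓░▓░▓▒████
▒░▓▒▓@████
▒█≈▓▒░████
▒≈▒≈≈░████
··▒▒█≈████
······████

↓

▒·····████
▒░▓▒░░████
░█▓▒█▒████
▓░▓░▓▒████
▒░▓▒▓▒████
▒█≈▓▒@████
▒≈▒≈≈░████
··▒▒█≈████
······████
······████

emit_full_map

·█≈▒▒≈·····
▒▒░▒█▒·····
▒▒▒▒▒▒░▓▒░░
▓▓▓▒█░█▓▒█▒
▓▒▒▓▒▓░▓░▓▒
██▓▓█▒░▓▒▓▒
·░▒█▓▒█≈▓▒@
···▓░▒≈▒≈≈░
·······▒▒█≈
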